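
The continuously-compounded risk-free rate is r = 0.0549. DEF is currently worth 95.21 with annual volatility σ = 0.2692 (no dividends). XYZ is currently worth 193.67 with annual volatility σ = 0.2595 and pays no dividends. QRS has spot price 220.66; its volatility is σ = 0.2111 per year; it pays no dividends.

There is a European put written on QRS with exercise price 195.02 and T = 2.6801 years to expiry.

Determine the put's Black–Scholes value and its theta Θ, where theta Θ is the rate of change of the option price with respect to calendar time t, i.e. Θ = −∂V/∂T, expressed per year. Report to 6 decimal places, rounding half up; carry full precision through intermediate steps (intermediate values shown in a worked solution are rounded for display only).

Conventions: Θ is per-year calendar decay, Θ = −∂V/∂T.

price = 8.174963
Θ = -1.091238

σ√T = 0.2111·√2.6801 = 0.345592
d₁ = (ln(S/K) + (r+σ²/2)T) / (σ√T) = (ln(220.66/195.02) + (0.0549+0.2111²/2)·2.6801) / 0.345592 = (0.123521 + 0.206854) / 0.345592 = 0.955969
d₂ = d₁ − σ√T = 0.955969 − 0.345592 = 0.610377
e^{−rT} = 0.863175
N(−d₁) = 0.169544,  N(−d₂) = 0.270806
Put price V = K·e^{−rT}·N(−d₂) − S·N(−d₁) = 45.586517 − 37.411555 = 8.174963
φ(d₁) = (1/√(2π))·e^{−d₁²/2} = 0.252618
Θ = −S·φ(d₁)·σ/(2√T) + r·K·e^{−rT}·N(−d₂) = −3.593937 + 2.502700 = -1.091238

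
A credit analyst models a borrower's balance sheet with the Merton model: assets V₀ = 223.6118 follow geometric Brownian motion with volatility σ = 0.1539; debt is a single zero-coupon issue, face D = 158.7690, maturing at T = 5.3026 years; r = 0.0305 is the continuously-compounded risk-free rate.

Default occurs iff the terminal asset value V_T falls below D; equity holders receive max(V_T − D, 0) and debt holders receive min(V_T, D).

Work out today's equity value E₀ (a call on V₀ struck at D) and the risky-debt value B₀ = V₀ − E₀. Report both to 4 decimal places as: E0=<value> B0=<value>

Work the structural quantities from V₀ = 223.6118 against face 158.7690:
d₁ = [ln(V₀/D) + (r + σ²/2)T] / (σ√T)
   = [ln(223.6118/158.7690) + (0.0305 + 0.5·0.1539²)·5.3026] / (0.1539·√5.3026)
   = [0.342461 + 0.224526] / 0.354391 = 1.599890
d₂ = d₁ − σ√T = 1.599890 − 0.354391 = 1.245499
N(d₁) = 0.945189,  N(d₂) = 0.893526,  e^(−rT) = 0.850671
E₀ = V₀·N(d₁) − D·e^(−rT)·N(d₂)
   = 223.6118·0.945189 − 158.7690·0.850671·0.893526 = 90.675487
B₀ = V₀ − E₀ = 223.6118 − 90.675487 = 132.936313

E0=90.6755 B0=132.9363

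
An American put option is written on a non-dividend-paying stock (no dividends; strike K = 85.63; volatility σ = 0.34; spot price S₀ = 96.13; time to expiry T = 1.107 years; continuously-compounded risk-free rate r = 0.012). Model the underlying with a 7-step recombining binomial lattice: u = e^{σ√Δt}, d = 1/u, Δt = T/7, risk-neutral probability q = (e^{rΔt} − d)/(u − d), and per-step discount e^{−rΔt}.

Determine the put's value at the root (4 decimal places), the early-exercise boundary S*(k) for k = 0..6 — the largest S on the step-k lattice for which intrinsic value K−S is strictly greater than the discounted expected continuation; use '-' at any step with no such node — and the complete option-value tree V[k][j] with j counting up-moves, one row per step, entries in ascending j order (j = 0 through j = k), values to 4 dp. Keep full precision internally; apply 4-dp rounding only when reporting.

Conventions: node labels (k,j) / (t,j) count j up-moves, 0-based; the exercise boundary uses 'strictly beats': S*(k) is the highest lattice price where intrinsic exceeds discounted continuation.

price = 7.7371
boundary = - - - - 55.9729 64.0764 73.3531
tree:
7.7371
11.3907 3.7016
16.2904 5.9829 1.1772
22.4768 9.4701 2.1254 0.1266
29.6571 14.5750 3.8262 0.2408 0.0000
36.7358 21.5536 6.8661 0.4581 0.0000 0.0000
42.9192 29.6571 12.2769 0.8713 0.0000 0.0000 0.0000
48.3207 36.7358 21.5536 1.6572 0.0000 0.0000 0.0000 0.0000

params: Δt=0.15814 u=1.14478 d=0.87353 q=0.47325 e^(-rΔt)=0.99810
t_7 payoffs: 48.3207 36.7358 21.5536 1.6572 0.0000 0.0000 0.0000 0.0000
t_6: node(6,0) S=42.7108 payoff=42.9192 vs cont=42.7569 → 42.9192 [stop]  node(6,1) S=55.9729 payoff=29.6571 vs cont=29.4947 → 29.6571 [stop]  node(6,2) S=73.3531 payoff=12.2769 vs cont=12.1146 → 12.2769 [stop]  node(6,3) S=96.1300 payoff=0.0000 vs cont=0.8713 → 0.8713 [wait]  node(6,4) S=125.9794 payoff=0.0000 vs cont=0.0000 → 0.0000 [wait]  node(6,5) S=165.0973 payoff=0.0000 vs cont=0.0000 → 0.0000 [wait]  node(6,6) S=216.3618 payoff=0.0000 vs cont=0.0000 → 0.0000 [wait]  ⇒ S*(6)=73.3531
t_5: node(5,0) S=48.8942 payoff=36.7358 vs cont=36.5734 → 36.7358 [stop]  node(5,1) S=64.0764 payoff=21.5536 vs cont=21.3912 → 21.5536 [stop]  node(5,2) S=83.9728 payoff=1.6572 vs cont=6.8661 → 6.8661 [wait]  node(5,3) S=110.0473 payoff=0.0000 vs cont=0.4581 → 0.4581 [wait]  node(5,4) S=144.2181 payoff=0.0000 vs cont=0.0000 → 0.0000 [wait]  node(5,5) S=188.9993 payoff=0.0000 vs cont=0.0000 → 0.0000 [wait]  ⇒ S*(5)=64.0764
t_4: node(4,0) S=55.9729 payoff=29.6571 vs cont=29.4947 → 29.6571 [stop]  node(4,1) S=73.3531 payoff=12.2769 vs cont=14.5750 → 14.5750 [wait]  node(4,2) S=96.1300 payoff=0.0000 vs cont=3.8262 → 3.8262 [wait]  node(4,3) S=125.9794 payoff=0.0000 vs cont=0.2408 → 0.2408 [wait]  node(4,4) S=165.0973 payoff=0.0000 vs cont=0.0000 → 0.0000 [wait]  ⇒ S*(4)=55.9729
t_3: node(3,0) S=64.0764 payoff=21.5536 vs cont=22.4768 → 22.4768 [wait]  node(3,1) S=83.9728 payoff=1.6572 vs cont=9.4701 → 9.4701 [wait]  node(3,2) S=110.0473 payoff=0.0000 vs cont=2.1254 → 2.1254 [wait]  node(3,3) S=144.2181 payoff=0.0000 vs cont=0.1266 → 0.1266 [wait]  ⇒ S*(3)=-
t_2: node(2,0) S=73.3531 payoff=12.2769 vs cont=16.2904 → 16.2904 [wait]  node(2,1) S=96.1300 payoff=0.0000 vs cont=5.9829 → 5.9829 [wait]  node(2,2) S=125.9794 payoff=0.0000 vs cont=1.1772 → 1.1772 [wait]  ⇒ S*(2)=-
t_1: node(1,0) S=83.9728 payoff=1.6572 vs cont=11.3907 → 11.3907 [wait]  node(1,1) S=110.0473 payoff=0.0000 vs cont=3.7016 → 3.7016 [wait]  ⇒ S*(1)=-
t_0: node(0,0) S=96.1300 payoff=0.0000 vs cont=7.7371 → 7.7371 [wait]  ⇒ S*(0)=-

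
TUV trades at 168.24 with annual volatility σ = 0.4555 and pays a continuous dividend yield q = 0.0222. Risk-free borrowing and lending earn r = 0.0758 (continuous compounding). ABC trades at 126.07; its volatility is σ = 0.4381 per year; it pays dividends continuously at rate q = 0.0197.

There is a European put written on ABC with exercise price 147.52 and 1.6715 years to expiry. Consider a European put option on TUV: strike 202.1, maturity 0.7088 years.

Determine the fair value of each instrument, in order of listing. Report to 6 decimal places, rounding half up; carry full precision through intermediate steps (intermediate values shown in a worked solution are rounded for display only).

price(ABC put K=147.52) = 32.249894
price(TUV put K=202.1) = 42.010775

[ABC put K=147.52]
σ√T = 0.4381·√1.6715 = 0.566404
d₁ = (ln(S/K) + (r−q+σ²/2)T) / (σ√T) = (ln(126.07/147.52) + (0.0758−0.0197+0.4381²/2)·1.6715) / 0.566404 = (-0.157126 + 0.254178) / 0.566404 = 0.171347
d₂ = d₁ − σ√T = 0.171347 − 0.566404 = -0.395057
e^{−rT} = 0.880998
e^{−qT} = 0.967608
N(−d₁) = 0.431976,  N(−d₂) = 0.653600
price = K·e^{−rT}·N(−d₂) − S·e^{−qT}·N(−d₁) = 84.944993 − 52.695099 = 32.249894
[TUV put K=202.1]
σ√T = 0.4555·√0.7088 = 0.383487
d₁ = (ln(S/K) + (r−q+σ²/2)T) / (σ√T) = (ln(168.24/202.1) + (0.0758−0.0222+0.4555²/2)·0.7088) / 0.383487 = (-0.183371 + 0.111523) / 0.383487 = -0.187356
d₂ = d₁ − σ√T = -0.187356 − 0.383487 = -0.570842
e^{−rT} = 0.947691
e^{−qT} = 0.984388
N(−d₁) = 0.574309,  N(−d₂) = 0.715947
price = K·e^{−rT}·N(−d₂) − S·e^{−qT}·N(−d₁) = 137.124064 − 95.113289 = 42.010775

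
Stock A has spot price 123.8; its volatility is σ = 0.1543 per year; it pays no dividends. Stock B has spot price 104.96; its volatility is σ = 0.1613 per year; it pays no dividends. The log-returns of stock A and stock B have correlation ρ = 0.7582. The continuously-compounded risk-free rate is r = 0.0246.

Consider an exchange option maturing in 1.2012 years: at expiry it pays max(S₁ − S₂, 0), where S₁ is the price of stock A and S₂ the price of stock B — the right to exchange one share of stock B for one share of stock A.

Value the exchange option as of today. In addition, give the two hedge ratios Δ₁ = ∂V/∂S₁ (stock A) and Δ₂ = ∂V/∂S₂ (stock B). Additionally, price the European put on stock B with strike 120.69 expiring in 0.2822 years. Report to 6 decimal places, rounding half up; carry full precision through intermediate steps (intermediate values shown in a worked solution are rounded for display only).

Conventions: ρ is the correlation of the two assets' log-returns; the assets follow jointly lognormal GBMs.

exchange price = 19.376908
Δ1 = 0.923704
Δ2 = -0.904894
price(stock B put K=120.69) = 15.146711

σ_eff = √(σ₁² + σ₂² − 2ρσ₁σ₂) = √(0.1543² + 0.1613² − 2·0.7582·0.1543·0.1613) = 0.109932
d₁ = (ln(S₁/S₂) + (q₂ − q₁ + σ_eff²/2)T) / (σ_eff√T) = (ln(123.8/104.96) + (0.0 − 0.0 + 0.006043)·1.2012) / 0.120485 = 1.430438
d₂ = d₁ − σ_eff√T = 1.430438 − 0.120485 = 1.309953
N(d₁) = 0.923704,  N(d₂) = 0.904894
V = S₁·e^{−q₁T}·N(d₁) − S₂·e^{−q₂T}·N(d₂) = 114.354589 − 94.977681 = 19.376908
Δ₁ = e^{−q₁T}·N(d₁) = 0.923704;  Δ₂ = −e^{−q₂T}·N(d₂) = -0.904894
[vanilla: stock B put K=120.69]
σ√T = 0.1613·√0.2822 = 0.085687
d₁ = (ln(S/K) + (r+σ²/2)T) / (σ√T) = (ln(104.96/120.69) + (0.0246+0.1613²/2)·0.2822) / 0.085687 = (-0.139646 + 0.010613) / 0.085687 = -1.505868
d₂ = d₁ − σ√T = -1.505868 − 0.085687 = -1.591555
e^{−rT} = 0.993082
N(−d₁) = 0.933950,  N(−d₂) = 0.944258
price = K·e^{−rT}·N(−d₂) − S·N(−d₁) = 113.174053 − 98.027342 = 15.146711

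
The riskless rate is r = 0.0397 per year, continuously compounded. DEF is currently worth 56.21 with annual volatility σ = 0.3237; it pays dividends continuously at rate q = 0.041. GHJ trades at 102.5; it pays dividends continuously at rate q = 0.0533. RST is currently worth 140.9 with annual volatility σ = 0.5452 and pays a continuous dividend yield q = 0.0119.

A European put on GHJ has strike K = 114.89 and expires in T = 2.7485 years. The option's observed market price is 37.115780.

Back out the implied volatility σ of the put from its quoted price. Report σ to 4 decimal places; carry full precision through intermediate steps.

At σ = 0.4756 the Black–Scholes value reproduces the quote:
σ√T = 0.4756·√2.7485 = 0.788478
d₁ = (ln(S/K) + (r−q+σ²/2)T) / (σ√T) = (ln(102.5/114.89) + (0.0397−0.0533+0.4756²/2)·2.7485) / 0.788478 = (-0.114112 + 0.273469) / 0.788478 = 0.202107
d₂ = d₁ − σ√T = 0.202107 − 0.788478 = -0.586371
e^{−rT} = 0.896627
e^{−qT} = 0.863730
N(−d₁) = 0.419917,  N(−d₂) = 0.721187
V = K·e^{−rT}·N(−d₂) − S·e^{−qT}·N(−d₁) = 74.291966 − 37.176186 = 37.115780 (matching the quote); vega is positive throughout, so no other σ reproduces this price

sigma = 0.4756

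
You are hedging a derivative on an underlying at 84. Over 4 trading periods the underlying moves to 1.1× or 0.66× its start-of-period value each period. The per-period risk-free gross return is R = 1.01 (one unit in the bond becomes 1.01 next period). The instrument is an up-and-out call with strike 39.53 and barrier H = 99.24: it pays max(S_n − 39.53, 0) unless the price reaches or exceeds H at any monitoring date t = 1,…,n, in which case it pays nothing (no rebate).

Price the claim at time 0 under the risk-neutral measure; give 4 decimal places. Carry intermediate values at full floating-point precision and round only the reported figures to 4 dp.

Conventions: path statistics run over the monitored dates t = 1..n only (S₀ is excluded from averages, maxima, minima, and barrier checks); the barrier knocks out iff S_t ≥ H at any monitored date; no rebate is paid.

price = 7.3827

Under the martingale measure an up-move has probability p* = 0.7955; value the claim as the probability-weighted average of per-path payoffs, discounted 4 periods at R = 1.01.
Enumerate all 2^4 = 16 price paths (U = up ×1.1, D = down ×0.66); each path with k up-moves has probability p*^k·(1−p*)^(4−k).
DDDD: M=55.4400, payoff=0.0000, prob=0.001750
UDDD: M=92.4000, payoff=0.0000, prob=0.006807
DUDD: M=60.9840, payoff=0.0000, prob=0.006807
UUDD: M=101.6400, payoff=0.0000, prob=0.026473
DDUD: M=55.4400, payoff=0.0000, prob=0.006807
UDUD: M=92.4000, payoff=4.7444, prob=0.026473
DUUD: M=67.0824, payoff=4.7444, prob=0.026473
UUUD: M=111.8040, payoff=0.0000, prob=0.102952
DDDU: M=55.4400, payoff=0.0000, prob=0.006807
UDDU: M=92.4000, payoff=4.7444, prob=0.026473
DUDU: M=60.9840, payoff=4.7444, prob=0.026473
UUDU: M=101.6400, payoff=0.0000, prob=0.102952
DDUU: M=55.4400, payoff=4.7444, prob=0.026473
UDUU: M=92.4000, payoff=34.2606, prob=0.102952
DUUU: M=73.7906, payoff=34.2606, prob=0.102952
UUUU: M=122.9844, payoff=0.0000, prob=0.400370
Price = Σ prob·payoff / R^4 = 7.682422 / 1.040604 = 7.3827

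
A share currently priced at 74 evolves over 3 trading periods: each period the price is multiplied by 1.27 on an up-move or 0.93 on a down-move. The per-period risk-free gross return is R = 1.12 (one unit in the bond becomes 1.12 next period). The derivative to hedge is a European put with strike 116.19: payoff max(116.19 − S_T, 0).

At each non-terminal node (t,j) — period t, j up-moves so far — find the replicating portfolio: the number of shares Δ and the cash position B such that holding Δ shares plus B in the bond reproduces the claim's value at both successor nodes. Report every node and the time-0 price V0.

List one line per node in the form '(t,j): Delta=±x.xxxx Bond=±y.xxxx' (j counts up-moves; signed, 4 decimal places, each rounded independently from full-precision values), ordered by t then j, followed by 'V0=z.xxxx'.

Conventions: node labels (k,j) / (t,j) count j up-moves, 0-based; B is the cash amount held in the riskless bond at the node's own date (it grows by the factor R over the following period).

(0,0): Delta=-0.6498 Bond=61.1846
(1,0): Delta=-1.0000 Bond=92.6260
(1,1): Delta=-0.4474 Bond=49.5011
(2,0): Delta=-1.0000 Bond=103.7411
(2,1): Delta=-1.0000 Bond=103.7411
(2,2): Delta=-0.1279 Bond=17.3098
V0=13.0977

Since d<R<u, set p* = (R−d)/(u−d) = 0.5588; price each node as the discounted p*-expectation of its children.
At maturity the claim pays: V(3,0)=56.6676, V(3,1)=34.9067, V(3,2)=5.1902, V(3,3)=0.0000
Node (2,0) S=64.0026: V=(p*·34.9067+(1−p*)·56.6676)/1.12=39.7385; Δ=(34.9067−56.6676)/(81.2833−59.5224)=-1.0000; B=V−Δ·S=103.7411
Node (2,1) S=87.4014: V=(p*·5.1902+(1−p*)·34.9067)/1.12=16.3397; Δ=(5.1902−34.9067)/(110.9998−81.2833)=-1.0000; B=V−Δ·S=103.7411
Node (2,2) S=119.3546: V=(p*·0.0000+(1−p*)·5.1902)/1.12=2.0445; Δ=(0.0000−5.1902)/(151.5803−110.9998)=-0.1279; B=V−Δ·S=17.3098
Node (1,0) S=68.8200: V=(p*·16.3397+(1−p*)·39.7385)/1.12=23.8060; Δ=(16.3397−39.7385)/(87.4014−64.0026)=-1.0000; B=V−Δ·S=92.6260
Node (1,1) S=93.9800: V=(p*·2.0445+(1−p*)·16.3397)/1.12=7.4564; Δ=(2.0445−16.3397)/(119.3546−87.4014)=-0.4474; B=V−Δ·S=49.5011
Node (0,0) S=74.0000: V=(p*·7.4564+(1−p*)·23.8060)/1.12=13.0977; Δ=(7.4564−23.8060)/(93.9800−68.8200)=-0.6498; B=V−Δ·S=61.1846
Check: Δ(0,0)·S0 + B(0,0) = 13.0977 = V0.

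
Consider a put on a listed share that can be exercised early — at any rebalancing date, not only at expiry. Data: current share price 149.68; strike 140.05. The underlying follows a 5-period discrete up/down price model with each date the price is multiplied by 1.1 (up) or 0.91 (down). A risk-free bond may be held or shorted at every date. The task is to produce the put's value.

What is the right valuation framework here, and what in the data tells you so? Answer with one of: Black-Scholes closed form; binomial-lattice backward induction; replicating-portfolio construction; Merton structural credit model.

Key observation: the defining feature is the embedded early-exercise option across 5 discrete dates on the spot-149.68 tree; pricing the strike-140.05 put means working backward with an exercise test at every node.

framework: binomial-lattice backward induction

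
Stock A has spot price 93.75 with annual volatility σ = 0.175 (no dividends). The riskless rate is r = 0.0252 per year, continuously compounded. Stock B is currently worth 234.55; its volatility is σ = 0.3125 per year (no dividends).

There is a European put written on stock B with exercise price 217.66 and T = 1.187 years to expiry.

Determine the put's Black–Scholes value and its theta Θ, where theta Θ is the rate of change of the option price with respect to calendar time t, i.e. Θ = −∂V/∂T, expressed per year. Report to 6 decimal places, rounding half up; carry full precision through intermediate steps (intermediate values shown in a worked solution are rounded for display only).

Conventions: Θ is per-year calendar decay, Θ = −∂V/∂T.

σ√T = 0.3125·√1.187 = 0.340467
d₁ = (ln(S/K) + (r+σ²/2)T) / (σ√T) = (ln(234.55/217.66) + (0.0252+0.3125²/2)·1.187) / 0.340467 = (0.074735 + 0.087871) / 0.340467 = 0.477596
d₂ = d₁ − σ√T = 0.477596 − 0.340467 = 0.137129
e^{−rT} = 0.970531
N(−d₁) = 0.316469,  N(−d₂) = 0.445464
Put price V = K·e^{−rT}·N(−d₂) − S·N(−d₁) = 94.102421 − 74.227742 = 19.874678
φ(d₁) = (1/√(2π))·e^{−d₁²/2} = 0.355942
Θ = −S·φ(d₁)·σ/(2√T) + r·K·e^{−rT}·N(−d₂) = −11.973173 + 2.371381 = -9.601792

price = 19.874678
Θ = -9.601792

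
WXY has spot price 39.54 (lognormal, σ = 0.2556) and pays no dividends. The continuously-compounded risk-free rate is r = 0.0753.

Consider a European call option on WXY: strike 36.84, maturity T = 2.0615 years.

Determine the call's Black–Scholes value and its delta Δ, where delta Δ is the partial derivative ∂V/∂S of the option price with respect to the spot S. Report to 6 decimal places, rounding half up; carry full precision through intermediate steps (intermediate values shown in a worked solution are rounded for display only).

σ√T = 0.2556·√2.0615 = 0.366989
d₁ = (ln(S/K) + (r+σ²/2)T) / (σ√T) = (ln(39.54/36.84) + (0.0753+0.2556²/2)·2.0615) / 0.366989 = (0.070729 + 0.222571) / 0.366989 = 0.799207
d₂ = d₁ − σ√T = 0.799207 − 0.366989 = 0.432219
e^{−rT} = 0.856217
N(d₁) = 0.787915,  N(d₂) = 0.667209
Call price V = S·N(d₁) − K·e^{−rT}·N(d₂) = 31.154152 − 21.045797 = 10.108355
Δ = N(d₁) = 0.787915

price = 10.108355
Δ = 0.787915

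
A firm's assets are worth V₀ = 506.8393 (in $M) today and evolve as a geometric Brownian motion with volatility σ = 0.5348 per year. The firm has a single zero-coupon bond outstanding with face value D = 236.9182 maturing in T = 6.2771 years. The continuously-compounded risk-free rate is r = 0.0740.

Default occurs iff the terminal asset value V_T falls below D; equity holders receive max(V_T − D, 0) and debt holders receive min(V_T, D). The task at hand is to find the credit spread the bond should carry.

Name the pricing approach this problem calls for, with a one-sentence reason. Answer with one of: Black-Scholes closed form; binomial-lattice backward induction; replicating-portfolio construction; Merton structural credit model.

Key observation: the question is about default risk generated by asset-value dynamics against a debt face of 236.9182 — the structural framework prices exactly that.

framework: Merton structural credit model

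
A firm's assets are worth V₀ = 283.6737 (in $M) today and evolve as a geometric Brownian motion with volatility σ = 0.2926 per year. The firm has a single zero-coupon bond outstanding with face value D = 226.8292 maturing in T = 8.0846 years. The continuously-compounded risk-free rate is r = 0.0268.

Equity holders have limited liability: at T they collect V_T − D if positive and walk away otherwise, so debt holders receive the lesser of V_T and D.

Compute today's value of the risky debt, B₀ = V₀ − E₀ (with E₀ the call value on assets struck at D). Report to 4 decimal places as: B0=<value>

B0=148.4254

Equity is a call on the firm's assets struck at D = 226.8292:
d₁ = [ln(V₀/D) + (r + σ²/2)T] / (σ√T)
   = [ln(283.6737/226.8292) + (0.0268 + 0.5·0.2926²)·8.0846] / (0.2926·√8.0846)
   = [0.223627 + 0.562748] / 0.831962 = 0.945205
d₂ = d₁ − σ√T = 0.945205 − 0.831962 = 0.113243
N(d₁) = 0.827723,  N(d₂) = 0.545081,  e^(−rT) = 0.805198
E₀ = V₀·N(d₁) − D·e^(−rT)·N(d₂)
   = 283.6737·0.827723 − 226.8292·0.805198·0.545081 = 135.248328
B₀ = V₀ − E₀ = 283.6737 − 135.248328 = 148.425372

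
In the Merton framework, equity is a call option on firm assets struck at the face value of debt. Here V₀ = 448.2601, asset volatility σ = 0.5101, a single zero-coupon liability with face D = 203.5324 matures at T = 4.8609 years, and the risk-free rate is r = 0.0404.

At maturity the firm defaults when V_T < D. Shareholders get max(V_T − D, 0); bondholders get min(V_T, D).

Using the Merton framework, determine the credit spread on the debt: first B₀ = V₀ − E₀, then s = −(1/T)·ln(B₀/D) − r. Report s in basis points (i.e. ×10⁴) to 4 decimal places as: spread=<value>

spread=396.7506

Work the structural quantities from V₀ = 448.2601 against face 203.5324:
d₁ = [ln(V₀/D) + (r + σ²/2)T] / (σ√T)
   = [ln(448.2601/203.5324) + (0.0404 + 0.5·0.5101²)·4.8609] / (0.5101·√4.8609)
   = [0.789548 + 0.828788] / 1.124640 = 1.438982
d₂ = d₁ − σ√T = 1.438982 − 1.124640 = 0.314341
N(d₁) = 0.924922,  N(d₂) = 0.623369,  e^(−rT) = 0.821700
E₀ = V₀·N(d₁) − D·e^(−rT)·N(d₂)
   = 448.2601·0.924922 − 203.5324·0.821700·0.623369 = 310.351889
B₀ = V₀ − E₀ = 448.2601 − 310.351889 = 137.908211
spread = −(1/T)·ln(B₀/D) − r = −(1/4.8609)·ln(137.908211/203.5324) − 0.0404 = 0.03967506
in basis points: 0.03967506 × 10⁴ = 396.7506 bp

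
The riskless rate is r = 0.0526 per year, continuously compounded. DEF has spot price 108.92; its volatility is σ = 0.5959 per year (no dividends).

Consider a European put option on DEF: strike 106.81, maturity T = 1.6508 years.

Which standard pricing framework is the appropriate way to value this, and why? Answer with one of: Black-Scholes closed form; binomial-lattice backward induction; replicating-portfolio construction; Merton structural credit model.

framework: Black-Scholes closed form

Key observation: a European claim on DEF (strike 106.81) — a lognormal (GBM) underlying with constant rate and volatility — has an exact closed-form value; no lattice or capital structure is involved.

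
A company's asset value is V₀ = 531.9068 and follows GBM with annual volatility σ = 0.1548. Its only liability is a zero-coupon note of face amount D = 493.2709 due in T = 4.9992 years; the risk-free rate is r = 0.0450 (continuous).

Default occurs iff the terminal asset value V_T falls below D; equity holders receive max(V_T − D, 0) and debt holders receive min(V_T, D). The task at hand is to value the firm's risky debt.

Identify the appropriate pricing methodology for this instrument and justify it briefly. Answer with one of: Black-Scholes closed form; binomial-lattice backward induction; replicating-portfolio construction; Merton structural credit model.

Key observation: the asked-for credit quantity lives on the firm's capital structure — asset value, asset volatility, debt face 493.2709 — which is the structural model's domain.

framework: Merton structural credit model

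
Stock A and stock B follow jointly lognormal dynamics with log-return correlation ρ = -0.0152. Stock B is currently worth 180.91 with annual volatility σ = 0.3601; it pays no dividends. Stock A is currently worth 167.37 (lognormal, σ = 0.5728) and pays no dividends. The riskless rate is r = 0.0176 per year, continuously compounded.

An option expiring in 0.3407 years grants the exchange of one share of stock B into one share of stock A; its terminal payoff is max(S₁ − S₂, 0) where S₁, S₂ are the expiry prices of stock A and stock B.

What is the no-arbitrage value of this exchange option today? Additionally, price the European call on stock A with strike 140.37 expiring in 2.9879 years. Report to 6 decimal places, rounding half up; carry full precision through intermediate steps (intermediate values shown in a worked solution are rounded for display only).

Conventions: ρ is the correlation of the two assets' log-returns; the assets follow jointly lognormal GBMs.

σ_eff = √(σ₁² + σ₂² − 2ρσ₁σ₂) = √(0.5728² + 0.3601² − 2·-0.0152·0.5728·0.3601) = 0.681207
d₁ = (ln(S₁/S₂) + (q₂ − q₁ + σ_eff²/2)T) / (σ_eff√T) = (ln(167.37/180.91) + (0.0 − 0.0 + 0.232021)·0.3407) / 0.397617 = 0.003161
d₂ = d₁ − σ_eff√T = 0.003161 − 0.397617 = -0.394456
N(d₁) = 0.501261,  N(d₂) = 0.346622
V = S₁·e^{−q₁T}·N(d₁) − S₂·e^{−q₂T}·N(d₂) = 83.896063 − 62.707428 = 21.188635
[vanilla: stock A call K=140.37]
σ√T = 0.5728·√2.9879 = 0.990116
d₁ = (ln(S/K) + (r+σ²/2)T) / (σ√T) = (ln(167.37/140.37) + (0.0176+0.5728²/2)·2.9879) / 0.990116 = (0.175925 + 0.542752) / 0.990116 = 0.725851
d₂ = d₁ − σ√T = 0.725851 − 0.990116 = -0.264265
e^{−rT} = 0.948772
N(d₁) = 0.766035,  N(d₂) = 0.395788
price = S·N(d₁) − K·e^{−rT}·N(d₂) = 128.211284 − 52.710688 = 75.500596

exchange price = 21.188635
price(stock A call K=140.37) = 75.500596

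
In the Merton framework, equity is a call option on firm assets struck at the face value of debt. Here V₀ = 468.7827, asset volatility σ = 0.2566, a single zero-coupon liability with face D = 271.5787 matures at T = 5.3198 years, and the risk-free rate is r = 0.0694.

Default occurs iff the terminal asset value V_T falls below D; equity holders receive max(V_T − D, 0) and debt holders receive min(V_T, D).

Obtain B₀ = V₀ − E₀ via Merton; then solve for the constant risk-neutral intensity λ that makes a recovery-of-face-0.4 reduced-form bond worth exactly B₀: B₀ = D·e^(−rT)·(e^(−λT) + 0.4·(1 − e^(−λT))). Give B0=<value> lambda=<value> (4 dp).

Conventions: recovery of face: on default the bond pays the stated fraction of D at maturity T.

B0=183.2576 lambda=0.0076

Apply the equity-as-call identities (strike 271.5787, horizon 5.3198 years):
d₁ = [ln(V₀/D) + (r + σ²/2)T] / (σ√T)
   = [ln(468.7827/271.5787) + (0.0694 + 0.5·0.2566²)·5.3198] / (0.2566·√5.3198)
   = [0.545887 + 0.544331] / 0.591840 = 1.842084
d₂ = d₁ − σ√T = 1.842084 − 0.591840 = 1.250244
N(d₁) = 0.967269,  N(d₂) = 0.894395,  e^(−rT) = 0.691291
E₀ = V₀·N(d₁) − D·e^(−rT)·N(d₂)
   = 468.7827·0.967269 − 271.5787·0.691291·0.894395 = 285.525123
B₀ = V₀ − E₀ = 468.7827 − 285.525123 = 183.257577
e^(−λT) = (B₀·e^(rT)/D − 0.4)/(1 − 0.4) = (183.2576·1.446568/271.5787 − 0.4)/0.6 = 0.96020767
λ = −ln(0.96020767)/5.3198 = 0.007633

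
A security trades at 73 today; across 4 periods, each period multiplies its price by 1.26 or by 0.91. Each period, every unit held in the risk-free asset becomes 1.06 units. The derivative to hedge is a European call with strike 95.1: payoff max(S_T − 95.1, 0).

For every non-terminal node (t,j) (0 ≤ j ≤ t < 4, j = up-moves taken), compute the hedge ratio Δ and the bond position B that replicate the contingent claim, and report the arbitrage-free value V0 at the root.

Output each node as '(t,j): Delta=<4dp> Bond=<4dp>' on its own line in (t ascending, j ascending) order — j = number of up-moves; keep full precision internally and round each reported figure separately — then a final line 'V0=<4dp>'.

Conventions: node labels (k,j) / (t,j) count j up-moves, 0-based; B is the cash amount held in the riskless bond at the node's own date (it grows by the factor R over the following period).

(0,0): Delta=0.5262 Bond=-30.4024
(1,0): Delta=0.2759 Bond=-15.5988
(1,1): Delta=0.7672 Bond=-54.3970
(2,0): Delta=0.0167 Bond=-0.8653
(2,1): Delta=0.5255 Bond=-37.4274
(2,2): Delta=1.0000 Bond=-84.6387
(3,0): Delta=0.0000 Bond=0.0000
(3,1): Delta=0.0327 Bond=-2.1401
(3,2): Delta=1.0000 Bond=-89.7170
(3,3): Delta=1.0000 Bond=-89.7170
V0=8.0092

No-arbitrage ⇒ martingale measure with p* = (R−d)/(u−d) = 0.4286.
Expiry values: V(4,0)=0.0000, V(4,1)=0.0000, V(4,2)=0.8725, V(4,3)=37.7850, V(4,4)=88.8946
  t=3,j=0: stock 55.0107 → up 69.3135 (V=0.0000), down 50.0597 (V=0.0000). Price 0.0000; hedge Δ=0.0000, bond B=0.0000.
  t=3,j=1: stock 76.1686 → up 95.9725 (V=0.8725), down 69.3135 (V=0.0000). Price 0.3528; hedge Δ=0.0327, bond B=-2.1401.
  t=3,j=2: stock 105.4643 → up 132.8850 (V=37.7850), down 95.9725 (V=0.8725). Price 15.7473; hedge Δ=1.0000, bond B=-89.7170.
  t=3,j=3: stock 146.0274 → up 183.9946 (V=88.8946), down 132.8850 (V=37.7850). Price 56.3105; hedge Δ=1.0000, bond B=-89.7170.
  t=2,j=0: stock 60.4513 → up 76.1686 (V=0.3528), down 55.0107 (V=0.0000). Price 0.1426; hedge Δ=0.0167, bond B=-0.8653.
  t=2,j=1: stock 83.7018 → up 105.4643 (V=15.7473), down 76.1686 (V=0.3528). Price 6.5570; hedge Δ=0.5255, bond B=-37.4274.
  t=2,j=2: stock 115.8948 → up 146.0274 (V=56.3105), down 105.4643 (V=15.7473). Price 31.2561; hedge Δ=1.0000, bond B=-84.6387.
  t=1,j=0: stock 66.4300 → up 83.7018 (V=6.5570), down 60.4513 (V=0.1426). Price 2.7280; hedge Δ=0.2759, bond B=-15.5988.
  t=1,j=1: stock 91.9800 → up 115.8948 (V=31.2561), down 83.7018 (V=6.5570). Price 16.1720; hedge Δ=0.7672, bond B=-54.3970.
  t=0,j=0: stock 73.0000 → up 91.9800 (V=16.1720), down 66.4300 (V=2.7280). Price 8.0092; hedge Δ=0.5262, bond B=-30.4024.
As a check, the time-0 holding Δ(0,0)·S0 + B(0,0) comes to 8.0092 — exactly V0.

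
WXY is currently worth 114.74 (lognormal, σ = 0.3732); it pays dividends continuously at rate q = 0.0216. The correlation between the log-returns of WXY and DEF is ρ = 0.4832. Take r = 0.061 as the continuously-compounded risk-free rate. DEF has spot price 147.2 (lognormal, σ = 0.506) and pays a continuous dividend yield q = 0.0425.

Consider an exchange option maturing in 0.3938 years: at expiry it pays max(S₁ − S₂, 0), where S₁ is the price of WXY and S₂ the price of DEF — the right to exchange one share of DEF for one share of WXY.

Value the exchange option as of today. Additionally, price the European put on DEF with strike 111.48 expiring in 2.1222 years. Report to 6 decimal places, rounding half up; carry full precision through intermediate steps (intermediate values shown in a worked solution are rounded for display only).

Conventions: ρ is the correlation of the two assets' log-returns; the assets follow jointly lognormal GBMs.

exchange price = 4.192321
price(DEF put K=111.48) = 18.021263

σ_eff = √(σ₁² + σ₂² − 2ρσ₁σ₂) = √(0.3732² + 0.506² − 2·0.4832·0.3732·0.506) = 0.461324
d₁ = (ln(S₁/S₂) + (q₂ − q₁ + σ_eff²/2)T) / (σ_eff√T) = (ln(114.74/147.2) + (0.0425 − 0.0216 + 0.106410)·0.3938) / 0.289497 = -0.687360
d₂ = d₁ − σ_eff√T = -0.687360 − 0.289497 = -0.976858
N(d₁) = 0.245928,  N(d₂) = 0.164320
V = S₁·e^{−q₁T}·N(d₁) − S₂·e^{−q₂T}·N(d₂) = 27.978750 − 23.786430 = 4.192321
[vanilla: DEF put K=111.48]
σ√T = 0.506·√2.1222 = 0.737129
d₁ = (ln(S/K) + (r−q+σ²/2)T) / (σ√T) = (ln(147.2/111.48) + (0.061−0.0425+0.506²/2)·2.1222) / 0.737129 = (0.277947 + 0.310940) / 0.737129 = 0.798893
d₂ = d₁ − σ√T = 0.798893 − 0.737129 = 0.061764
e^{−rT} = 0.878575
e^{−qT} = 0.913754
N(−d₁) = 0.212176,  N(−d₂) = 0.475375
price = K·e^{−rT}·N(−d₂) − S·e^{−qT}·N(−d₁) = 46.559947 − 28.538684 = 18.021263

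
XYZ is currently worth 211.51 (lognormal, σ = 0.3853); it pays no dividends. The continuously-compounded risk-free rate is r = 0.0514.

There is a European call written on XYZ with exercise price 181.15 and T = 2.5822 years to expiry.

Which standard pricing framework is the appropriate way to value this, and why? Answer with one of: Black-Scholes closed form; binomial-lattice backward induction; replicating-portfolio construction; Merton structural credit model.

framework: Black-Scholes closed form

Key observation: the strike-181.15 call on XYZ is European-exercise on a continuously-modelled lognormal underlying, so its value is a single closed-form evaluation.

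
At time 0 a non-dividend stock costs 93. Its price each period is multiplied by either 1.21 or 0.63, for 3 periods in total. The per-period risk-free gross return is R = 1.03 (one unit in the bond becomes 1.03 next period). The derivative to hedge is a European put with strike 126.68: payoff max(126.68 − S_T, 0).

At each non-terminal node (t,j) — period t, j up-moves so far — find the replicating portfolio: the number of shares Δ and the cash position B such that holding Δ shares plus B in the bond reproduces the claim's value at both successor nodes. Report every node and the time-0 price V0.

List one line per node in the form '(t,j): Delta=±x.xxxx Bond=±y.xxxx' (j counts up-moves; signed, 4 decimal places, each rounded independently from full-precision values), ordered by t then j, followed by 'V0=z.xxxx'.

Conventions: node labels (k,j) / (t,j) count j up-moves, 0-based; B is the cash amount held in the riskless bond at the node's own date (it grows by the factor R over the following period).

Risk-neutral probability p* = (R−d)/(u−d) = (1.03−0.63)/(1.21−0.63) = 0.6897.
At maturity the claim pays: V(3,0)=103.4256, V(3,1)=82.0168, V(3,2)=40.8984, V(3,3)=0.0000
  t=2,j=0: stock 36.9117 → up 44.6632 (V=82.0168), down 23.2544 (V=103.4256). Price 86.0786; hedge Δ=-1.0000, bond B=122.9903.
  t=2,j=1: stock 70.8939 → up 85.7816 (V=40.8984), down 44.6632 (V=82.0168). Price 52.0964; hedge Δ=-1.0000, bond B=122.9903.
  t=2,j=2: stock 136.1613 → up 164.7552 (V=0.0000), down 85.7816 (V=40.8984). Price 12.3229; hedge Δ=-0.5179, bond B=82.8374.
  t=1,j=0: stock 58.5900 → up 70.8939 (V=52.0964), down 36.9117 (V=86.0786). Price 60.8180; hedge Δ=-1.0000, bond B=119.4080.
  t=1,j=1: stock 112.5300 → up 136.1613 (V=12.3229), down 70.8939 (V=52.0964). Price 23.9480; hedge Δ=-0.6094, bond B=92.5229.
  t=0,j=0: stock 93.0000 → up 112.5300 (V=23.9480), down 58.5900 (V=60.8180). Price 34.3596; hedge Δ=-0.6835, bond B=97.9287.
Sanity check at the root: Δ(0,0)·S0 + B(0,0) reproduces V0 = 34.3596.

(0,0): Delta=-0.6835 Bond=97.9287
(1,0): Delta=-1.0000 Bond=119.4080
(1,1): Delta=-0.6094 Bond=92.5229
(2,0): Delta=-1.0000 Bond=122.9903
(2,1): Delta=-1.0000 Bond=122.9903
(2,2): Delta=-0.5179 Bond=82.8374
V0=34.3596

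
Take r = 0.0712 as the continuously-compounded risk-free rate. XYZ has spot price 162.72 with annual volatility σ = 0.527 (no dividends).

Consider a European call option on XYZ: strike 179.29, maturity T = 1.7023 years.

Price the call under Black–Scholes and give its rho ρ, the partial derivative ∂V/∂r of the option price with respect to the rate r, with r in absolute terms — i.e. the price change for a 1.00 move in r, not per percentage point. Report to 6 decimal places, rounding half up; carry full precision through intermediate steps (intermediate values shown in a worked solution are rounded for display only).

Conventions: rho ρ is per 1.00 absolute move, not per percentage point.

price = 45.221073
ρ = 102.423215

σ√T = 0.527·√1.7023 = 0.687589
d₁ = (ln(S/K) + (r+σ²/2)T) / (σ√T) = (ln(162.72/179.29) + (0.0712+0.527²/2)·1.7023) / 0.687589 = (-0.096974 + 0.357593) / 0.687589 = 0.379034
d₂ = d₁ − σ√T = 0.379034 − 0.687589 = -0.308555
e^{−rT} = 0.885853
N(d₁) = 0.647669,  N(d₂) = 0.378830
Call price V = S·N(d₁) − K·e^{−rT}·N(d₂) = 105.388620 − 60.167547 = 45.221073
ρ = K·T·e^{−rT}·N(d₂) = 102.423215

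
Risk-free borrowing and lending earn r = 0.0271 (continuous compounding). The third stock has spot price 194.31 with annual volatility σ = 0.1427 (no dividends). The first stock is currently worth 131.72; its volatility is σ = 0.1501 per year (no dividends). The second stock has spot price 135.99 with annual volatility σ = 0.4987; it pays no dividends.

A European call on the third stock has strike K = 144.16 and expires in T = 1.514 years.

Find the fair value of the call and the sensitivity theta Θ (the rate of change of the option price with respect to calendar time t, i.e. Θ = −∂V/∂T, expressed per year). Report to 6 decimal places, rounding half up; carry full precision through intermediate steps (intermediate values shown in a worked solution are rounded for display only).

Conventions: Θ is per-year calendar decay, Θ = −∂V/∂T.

σ√T = 0.1427·√1.514 = 0.175585
d₁ = (ln(S/K) + (r+σ²/2)T) / (σ√T) = (ln(194.31/144.16) + (0.0271+0.1427²/2)·1.514) / 0.175585 = (0.298531 + 0.056444) / 0.175585 = 2.021675
d₂ = d₁ − σ√T = 2.021675 − 0.175585 = 1.846090
e^{−rT} = 0.959801
N(d₁) = 0.978395,  N(d₂) = 0.967560
Call price V = S·N(d₁) − K·e^{−rT}·N(d₂) = 190.111941 − 133.876406 = 56.235535
φ(d₁) = (1/√(2π))·e^{−d₁²/2} = 0.051688
Θ = −S·φ(d₁)·σ/(2√T) − r·K·e^{−rT}·N(d₂) = −0.582396 − 3.628051 = -4.210447

price = 56.235535
Θ = -4.210447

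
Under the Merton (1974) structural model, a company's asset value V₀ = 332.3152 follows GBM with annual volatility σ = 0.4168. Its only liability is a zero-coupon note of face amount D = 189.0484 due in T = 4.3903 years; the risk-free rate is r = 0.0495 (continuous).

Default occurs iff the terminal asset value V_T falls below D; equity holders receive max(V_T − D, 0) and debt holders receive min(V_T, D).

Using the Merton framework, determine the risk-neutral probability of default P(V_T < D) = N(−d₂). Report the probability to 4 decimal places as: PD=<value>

PD=0.3234

Equity is a call on the firm's assets struck at D = 189.0484:
d₁ = [ln(V₀/D) + (r + σ²/2)T] / (σ√T)
   = [ln(332.3152/189.0484) + (0.0495 + 0.5·0.4168²)·4.3903] / (0.4168·√4.3903)
   = [0.564081 + 0.598666] / 0.873323 = 1.331406
d₂ = d₁ − σ√T = 1.331406 − 0.873323 = 0.458083
risk-neutral PD = N(−d₂) = N(-0.458083) = 0.323446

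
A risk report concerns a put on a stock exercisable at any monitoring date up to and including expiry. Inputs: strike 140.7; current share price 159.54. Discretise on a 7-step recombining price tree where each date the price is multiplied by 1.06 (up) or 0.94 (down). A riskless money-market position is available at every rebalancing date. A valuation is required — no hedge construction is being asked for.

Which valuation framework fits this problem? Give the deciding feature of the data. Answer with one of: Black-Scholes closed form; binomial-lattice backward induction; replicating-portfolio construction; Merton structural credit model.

Key observation: the put (strike 140.7 on spot 159.54) is American-style on a 7-step discrete price model, so the early-exercise decision at every node requires stepwise backward valuation — a closed form cannot price the exercise right.

framework: binomial-lattice backward induction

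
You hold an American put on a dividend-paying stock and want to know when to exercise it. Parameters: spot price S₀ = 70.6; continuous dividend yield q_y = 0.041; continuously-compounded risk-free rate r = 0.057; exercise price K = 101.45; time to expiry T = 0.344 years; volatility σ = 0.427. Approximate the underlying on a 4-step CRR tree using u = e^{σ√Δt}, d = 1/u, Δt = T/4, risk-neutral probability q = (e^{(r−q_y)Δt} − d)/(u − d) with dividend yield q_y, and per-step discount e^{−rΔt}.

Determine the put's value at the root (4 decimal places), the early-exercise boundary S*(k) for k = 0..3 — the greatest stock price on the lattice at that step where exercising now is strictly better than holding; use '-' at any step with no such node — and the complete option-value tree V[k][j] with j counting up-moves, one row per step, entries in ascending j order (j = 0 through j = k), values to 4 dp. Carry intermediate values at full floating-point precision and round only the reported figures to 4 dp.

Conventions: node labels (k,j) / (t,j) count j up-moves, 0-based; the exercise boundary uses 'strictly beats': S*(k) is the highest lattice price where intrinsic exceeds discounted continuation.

price = 31.1942
boundary = - 62.2905 70.6000 80.0180
tree:
31.1942
39.1595 22.6861
46.4910 30.8500 13.8696
52.9595 39.1595 21.4320 5.6285
58.6668 46.4910 30.8500 10.7577 0.0000

params: Δt=0.08600 u=1.13340 d=0.88230 q=0.47422 e^(-rΔt)=0.99511
t_4 payoffs: 58.6668 46.4910 30.8500 10.7577 0.0000
t_3: node(3,0) S=48.4905 payoff=52.9595 vs cont=52.6341 → 52.9595 [stop]  node(3,1) S=62.2905 payoff=39.1595 vs cont=38.8826 → 39.1595 [stop]  node(3,2) S=80.0180 payoff=21.4320 vs cont=21.2176 → 21.4320 [stop]  node(3,3) S=102.7905 payoff=0.0000 vs cont=5.6285 → 5.6285 [wait]  ⇒ S*(3)=80.0180
t_2: node(2,0) S=54.9590 payoff=46.4910 vs cont=46.1883 → 46.4910 [stop]  node(2,1) S=70.6000 payoff=30.8500 vs cont=30.6024 → 30.8500 [stop]  node(2,2) S=90.6923 payoff=10.7577 vs cont=13.8696 → 13.8696 [wait]  ⇒ S*(2)=70.6000
t_1: node(1,0) S=62.2905 payoff=39.1595 vs cont=38.8826 → 39.1595 [stop]  node(1,1) S=80.0180 payoff=21.4320 vs cont=22.6861 → 22.6861 [wait]  ⇒ S*(1)=62.2905
t_0: node(0,0) S=70.6000 payoff=30.8500 vs cont=31.1942 → 31.1942 [wait]  ⇒ S*(0)=-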